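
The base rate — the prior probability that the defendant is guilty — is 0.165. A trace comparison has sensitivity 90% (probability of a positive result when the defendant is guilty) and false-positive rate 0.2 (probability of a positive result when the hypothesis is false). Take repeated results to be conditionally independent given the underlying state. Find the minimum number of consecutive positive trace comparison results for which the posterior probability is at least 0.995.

5

Prior odds = 0.165/0.835 = 33/167.
Likelihood ratio of a positive result = 0.9/0.2 = 4.5.
Target odds: 0.995 ÷ 0.005 = 199.
Need (33/167) × 4.5ⁿ ≥ 199, i.e. 4.5ⁿ ≥ 33233/33.
4.5⁴ = 410.0625 falls short of 33233/33 but 4.5⁵ = 1845.28125 reaches it, so n = 5.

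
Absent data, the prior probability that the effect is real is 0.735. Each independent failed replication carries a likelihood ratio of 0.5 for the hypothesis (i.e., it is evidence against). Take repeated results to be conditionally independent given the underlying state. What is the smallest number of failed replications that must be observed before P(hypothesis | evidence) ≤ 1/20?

Prior odds = 0.735/0.265 = 147/53.
Likelihood ratio per failed replication = 0.5.
Target posterior odds = 0.05/0.95 = 1/19.
Need (147/53) × 0.5ⁿ ≤ 1/19, i.e. 0.5ⁿ ≤ 53/2793.
0.5⁵ = 0.03125 is still above 53/2793 but 0.5⁶ = 0.015625 is at or below it, so n = 6.

6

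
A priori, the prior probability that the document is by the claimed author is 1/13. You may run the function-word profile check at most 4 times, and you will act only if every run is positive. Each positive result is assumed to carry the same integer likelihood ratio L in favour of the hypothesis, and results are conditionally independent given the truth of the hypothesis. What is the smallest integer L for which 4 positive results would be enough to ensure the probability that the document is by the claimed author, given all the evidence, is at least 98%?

Prior odds = (1/13)/(12/13) = 1/12.
Target odds = 0.98/0.02 = 49.
Need L⁴ ≥ 49 ÷ (1/12) = 588.
4⁴ = 256 < 588 ≤ 625 = 5⁴, so L = 5.

5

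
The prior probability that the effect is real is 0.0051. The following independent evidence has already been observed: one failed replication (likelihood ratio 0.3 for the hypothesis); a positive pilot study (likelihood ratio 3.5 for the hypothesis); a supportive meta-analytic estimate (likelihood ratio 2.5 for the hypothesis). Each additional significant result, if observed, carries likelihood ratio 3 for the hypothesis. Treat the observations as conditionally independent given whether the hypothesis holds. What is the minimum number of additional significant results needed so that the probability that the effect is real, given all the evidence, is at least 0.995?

9

Prior odds = 0.0051/0.9949 = 51/9949.
Combined Bayes factor of the evidence already in hand = 0.3 × 3.5 × 2.5 = 2.625.
Odds after that evidence = (51/9949) × 2.625 = 1071/79592.
Target odds = 0.995/0.005 = 199.
Need 3ⁿ ≥ 199 ÷ (1071/79592) = 15838808/1071.
3⁸ = 6561 falls short of 15838808/1071 but 3⁹ = 19683 reaches it, so n = 9.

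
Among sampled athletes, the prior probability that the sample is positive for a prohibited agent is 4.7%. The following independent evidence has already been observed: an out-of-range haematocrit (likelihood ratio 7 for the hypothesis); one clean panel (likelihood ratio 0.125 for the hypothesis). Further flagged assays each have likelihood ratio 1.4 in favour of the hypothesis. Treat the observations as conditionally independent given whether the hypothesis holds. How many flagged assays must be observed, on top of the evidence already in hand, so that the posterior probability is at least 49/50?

Prior odds = 0.047/0.953 = 47/953.
Combined Bayes factor of the evidence already in hand = 7 × 0.125 = 0.875.
Odds after that evidence = (47/953) × 0.875 = 329/7624.
Target odds = 0.98/0.02 = 49.
Need 1.4ⁿ ≥ 49 ÷ (329/7624) = 53368/47.
1.4²⁰ ≈836.683 falls short of 53368/47 but 1.4²¹ ≈1171.36 reaches it, so n = 21.

21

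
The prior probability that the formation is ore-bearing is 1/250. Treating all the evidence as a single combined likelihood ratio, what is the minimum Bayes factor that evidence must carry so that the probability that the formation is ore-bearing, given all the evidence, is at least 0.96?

5976

Prior odds = 0.004/0.996 = 1/249.
Target odds = 0.96/0.04 = 24.
Required Bayes factor = 24 ÷ (1/249) = 5976.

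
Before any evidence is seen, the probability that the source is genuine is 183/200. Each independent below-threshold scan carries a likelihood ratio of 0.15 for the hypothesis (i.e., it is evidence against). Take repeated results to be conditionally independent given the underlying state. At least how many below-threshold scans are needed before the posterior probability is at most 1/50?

Prior odds: 0.915 ÷ 0.085 = 183/17.
Likelihood ratio per below-threshold scan = 0.15.
Target odds: 0.02 ÷ 0.98 = 1/49.
Require 0.15ⁿ ≤ 1/49 ÷ (183/17) = 17/8967.
0.15³ = 0.003375 is still above 17/8967 but 0.15⁴ = 81/160000 is at or below it, so n = 4.

4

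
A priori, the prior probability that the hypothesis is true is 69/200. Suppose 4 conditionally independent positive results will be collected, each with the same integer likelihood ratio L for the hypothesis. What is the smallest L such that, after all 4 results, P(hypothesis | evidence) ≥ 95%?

3

Prior odds = 0.345/0.655 = 69/131.
Target odds = 0.95/0.05 = 19.
Need L⁴ ≥ 19 ÷ (69/131) = 2489/69.
2⁴ = 16 < 2489/69 ≤ 81 = 3⁴, so L = 3.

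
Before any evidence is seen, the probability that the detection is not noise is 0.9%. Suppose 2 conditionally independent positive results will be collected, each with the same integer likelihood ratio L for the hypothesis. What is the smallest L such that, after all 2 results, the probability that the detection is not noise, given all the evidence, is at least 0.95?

46

Prior odds = 0.009/0.991 = 9/991.
Target odds = 0.95/0.05 = 19.
Need L² ≥ 19 ÷ (9/991) = 18829/9.
45² = 2025 < 18829/9 ≤ 2116 = 46², so L = 46.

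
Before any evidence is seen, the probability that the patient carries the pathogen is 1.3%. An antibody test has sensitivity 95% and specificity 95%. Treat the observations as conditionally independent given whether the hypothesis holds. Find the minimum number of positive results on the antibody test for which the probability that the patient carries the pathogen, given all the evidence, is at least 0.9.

3

Prior odds = 0.013/0.987 = 13/987.
False-positive rate = 1 − 0.95 = 0.05; likelihood ratio of a positive = 0.95/0.05 = 19.
Target odds: 0.9 ÷ 0.1 = 9.
Require 19ⁿ ≥ 9 ÷ (13/987) = 8883/13.
19² = 361 falls short of 8883/13 but 19³ = 6859 reaches it, so n = 3.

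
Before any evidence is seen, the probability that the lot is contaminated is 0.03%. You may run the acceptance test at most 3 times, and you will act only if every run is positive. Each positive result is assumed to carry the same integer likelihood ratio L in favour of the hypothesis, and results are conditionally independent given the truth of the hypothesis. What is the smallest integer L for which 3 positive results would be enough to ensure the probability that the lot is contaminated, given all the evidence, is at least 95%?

Prior odds = 0.0003/0.9997 = 3/9997.
Target odds = 0.95/0.05 = 19.
Need L³ ≥ 19 ÷ (3/9997) = 189943/3.
39³ = 59319 < 189943/3 ≤ 64000 = 40³, so L = 40.

40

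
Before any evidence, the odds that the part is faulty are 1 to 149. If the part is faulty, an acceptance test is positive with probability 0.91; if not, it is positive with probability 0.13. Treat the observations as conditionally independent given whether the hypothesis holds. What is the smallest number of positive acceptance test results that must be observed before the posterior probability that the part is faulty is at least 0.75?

4

Prior odds = 1/149.
Likelihood ratio of a positive = 0.91/0.13 = 7.
Target posterior odds = 0.75/0.25 = 3.
Require 7ⁿ ≥ 3 ÷ (1/149) = 447.
7³ = 343 falls short of 447 but 7⁴ = 2401 reaches it, so n = 4.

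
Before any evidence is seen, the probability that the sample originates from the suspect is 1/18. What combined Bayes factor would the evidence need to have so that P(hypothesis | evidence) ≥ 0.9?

153

Prior odds = (1/18)/(17/18) = 1/17.
Target odds = 0.9/0.1 = 9.
Required Bayes factor = 9 ÷ (1/17) = 153.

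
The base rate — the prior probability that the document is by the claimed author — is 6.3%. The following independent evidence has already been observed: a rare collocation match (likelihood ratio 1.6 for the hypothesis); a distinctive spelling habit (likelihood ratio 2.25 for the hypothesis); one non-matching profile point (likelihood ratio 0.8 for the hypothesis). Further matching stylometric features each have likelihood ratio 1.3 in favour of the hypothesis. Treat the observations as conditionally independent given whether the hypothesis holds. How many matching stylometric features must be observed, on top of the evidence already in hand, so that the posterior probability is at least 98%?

22

Prior odds = 0.063/0.937 = 63/937.
Combined Bayes factor of the evidence already in hand = 1.6 × 2.25 × 0.8 = 2.88.
Odds after that evidence = (63/937) × 2.88 = 4536/23425.
Target odds = 0.98/0.02 = 49.
Need 1.3ⁿ ≥ 49 ÷ (4536/23425) = 163975/648.
1.3²¹ ≈247.065 falls short of 163975/648 but 1.3²² ≈321.184 reaches it, so n = 22.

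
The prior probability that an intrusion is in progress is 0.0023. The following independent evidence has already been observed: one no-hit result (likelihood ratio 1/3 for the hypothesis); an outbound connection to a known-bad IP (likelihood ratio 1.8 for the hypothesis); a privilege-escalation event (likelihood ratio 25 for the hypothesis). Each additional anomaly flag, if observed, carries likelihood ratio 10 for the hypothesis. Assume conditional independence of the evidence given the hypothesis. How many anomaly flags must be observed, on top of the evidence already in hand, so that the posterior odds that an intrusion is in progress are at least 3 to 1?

Prior odds = 0.0023/0.9977 = 23/9977.
Combined Bayes factor of the evidence already in hand = (1/3) × 1.8 × 25 = 15.
Odds after that evidence = (23/9977) × 15 = 345/9977.
Target odds = 3.
Need 10ⁿ ≥ 3 ÷ (345/9977) = 9977/115.
10¹ = 10 falls short of 9977/115 but 10² = 100 reaches it, so n = 2.

2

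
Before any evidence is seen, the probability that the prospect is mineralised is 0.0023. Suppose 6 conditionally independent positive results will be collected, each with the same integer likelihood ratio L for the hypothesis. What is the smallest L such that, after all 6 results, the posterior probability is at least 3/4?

4

Prior odds = 0.0023/0.9977 = 23/9977.
Target odds = 0.75/0.25 = 3.
Need L⁶ ≥ 3 ÷ (23/9977) = 29931/23.
3⁶ = 729 < 29931/23 ≤ 4096 = 4⁶, so L = 4.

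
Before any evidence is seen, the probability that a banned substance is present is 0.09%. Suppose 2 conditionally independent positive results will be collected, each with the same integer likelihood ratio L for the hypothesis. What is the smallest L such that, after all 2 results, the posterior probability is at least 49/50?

Prior odds = 0.0009/0.9991 = 9/9991.
Target odds = 0.98/0.02 = 49.
Need L² ≥ 49 ÷ (9/9991) = 489559/9.
233² = 54289 < 489559/9 ≤ 54756 = 234², so L = 234.

234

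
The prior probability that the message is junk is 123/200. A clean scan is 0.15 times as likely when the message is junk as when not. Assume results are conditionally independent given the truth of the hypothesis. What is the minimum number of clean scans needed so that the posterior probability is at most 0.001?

4

Prior odds = 0.615/0.385 = 123/77.
Likelihood ratio per clean scan = 0.15.
Target posterior odds = 0.001/0.999 = 1/999.
Require 0.15ⁿ ≤ 1/999 ÷ (123/77) = 77/122877.
0.15³ = 0.003375 is still above 77/122877 but 0.15⁴ = 81/160000 is at or below it, so n = 4.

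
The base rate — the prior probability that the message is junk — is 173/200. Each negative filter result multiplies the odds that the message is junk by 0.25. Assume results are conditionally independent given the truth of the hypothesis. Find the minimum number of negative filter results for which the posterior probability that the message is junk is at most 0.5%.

Prior odds = 0.865/0.135 = 173/27.
Likelihood ratio per negative filter result = 0.25.
Target posterior odds = 0.005/0.995 = 1/199.
Require 0.25ⁿ ≤ 1/199 ÷ (173/27) = 27/34427.
0.25⁵ = 1/1024 is still above 27/34427 but 0.25⁶ = 1/4096 is at or below it, so n = 6.

6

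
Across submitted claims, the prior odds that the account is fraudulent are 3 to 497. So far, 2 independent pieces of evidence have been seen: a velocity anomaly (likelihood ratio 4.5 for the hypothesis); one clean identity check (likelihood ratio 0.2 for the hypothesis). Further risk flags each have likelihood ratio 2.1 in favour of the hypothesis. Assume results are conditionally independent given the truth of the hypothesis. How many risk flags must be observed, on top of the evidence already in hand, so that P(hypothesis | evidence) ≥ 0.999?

17

Prior odds = 3/497.
Combined Bayes factor of the evidence already in hand = 4.5 × 0.2 = 0.9.
Odds after that evidence = (3/497) × 0.9 = 27/4970.
Target odds = 0.999/0.001 = 999.
Need 2.1ⁿ ≥ 999 ÷ (27/4970) = 183890.
2.1¹⁶ ≈143057 falls short of 183890 but 2.1¹⁷ ≈300419 reaches it, so n = 17.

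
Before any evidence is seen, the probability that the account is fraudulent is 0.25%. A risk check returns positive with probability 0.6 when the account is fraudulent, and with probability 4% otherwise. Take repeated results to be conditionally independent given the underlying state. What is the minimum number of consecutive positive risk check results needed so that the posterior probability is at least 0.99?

4

Prior odds = 0.0025/0.9975 = 1/399.
Likelihood ratio of a positive result = 0.6/0.04 = 15.
Target odds: 0.99 ÷ 0.01 = 99.
Need (1/399) × 15ⁿ ≥ 99, i.e. 15ⁿ ≥ 39501.
15³ = 3375 falls short of 39501 but 15⁴ = 50625 reaches it, so n = 4.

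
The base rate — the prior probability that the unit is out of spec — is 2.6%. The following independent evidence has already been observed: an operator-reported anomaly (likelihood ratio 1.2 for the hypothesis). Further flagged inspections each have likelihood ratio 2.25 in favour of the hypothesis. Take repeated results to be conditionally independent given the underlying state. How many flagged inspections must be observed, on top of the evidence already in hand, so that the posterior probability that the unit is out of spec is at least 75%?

Prior odds = 0.026/0.974 = 13/487.
Bayes factor of the evidence already in hand = 1.2.
Odds after that evidence = (13/487) × 1.2 = 78/2435.
Target odds = 0.75/0.25 = 3.
Need 2.25ⁿ ≥ 3 ÷ (78/2435) = 2435/26.
2.25⁵ = 59049/1024 falls short of 2435/26 but 2.25⁶ = 531441/4096 reaches it, so n = 6.

6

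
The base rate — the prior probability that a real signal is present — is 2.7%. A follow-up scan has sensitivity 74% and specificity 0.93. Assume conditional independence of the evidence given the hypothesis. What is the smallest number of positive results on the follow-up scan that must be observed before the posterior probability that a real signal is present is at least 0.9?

Prior odds = 0.027/0.973 = 27/973.
False-positive rate = 1 − 0.93 = 0.07; likelihood ratio of a positive = 0.74/0.07 = 74/7.
Target posterior odds = 0.9/0.1 = 9.
Require (74/7)ⁿ ≥ 9 ÷ (27/973) = 973/3.
(74/7)² = 5476/49 falls short of 973/3 but (74/7)³ = 405224/343 reaches it, so n = 3.

3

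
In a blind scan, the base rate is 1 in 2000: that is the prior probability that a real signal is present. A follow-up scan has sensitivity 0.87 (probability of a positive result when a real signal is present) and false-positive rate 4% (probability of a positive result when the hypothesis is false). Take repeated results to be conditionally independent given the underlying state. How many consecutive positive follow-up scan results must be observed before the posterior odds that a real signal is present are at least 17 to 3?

Prior odds = 0.0005/0.9995 = 1/1999.
Likelihood ratio of a positive result = 0.87/0.04 = 21.75.
Target odds = 17/3.
Need (1/1999) × 21.75ⁿ ≥ 17/3, i.e. 21.75ⁿ ≥ 33983/3.
21.75³ = 658503/64 falls short of 33983/3 but 21.75⁴ = 57289761/256 reaches it, so n = 4.

4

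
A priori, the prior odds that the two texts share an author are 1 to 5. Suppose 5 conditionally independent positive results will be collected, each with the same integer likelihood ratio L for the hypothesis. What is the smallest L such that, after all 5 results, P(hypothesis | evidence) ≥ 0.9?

Prior odds = 0.2.
Target odds = 0.9/0.1 = 9.
Need L⁵ ≥ 9 ÷ 0.2 = 45.
2⁵ = 32 < 45 ≤ 243 = 3⁵, so L = 3.

3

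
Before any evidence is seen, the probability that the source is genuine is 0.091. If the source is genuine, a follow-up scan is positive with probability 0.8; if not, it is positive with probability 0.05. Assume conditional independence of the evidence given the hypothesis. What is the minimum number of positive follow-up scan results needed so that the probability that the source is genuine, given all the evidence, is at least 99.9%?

4

Prior odds: 0.091 ÷ 0.909 = 91/909.
Likelihood ratio of a positive = 0.8/0.05 = 16.
Target posterior odds = 0.999/0.001 = 999.
Require 16ⁿ ≥ 999 ÷ (91/909) = 908091/91.
16³ = 4096 falls short of 908091/91 but 16⁴ = 65536 reaches it, so n = 4.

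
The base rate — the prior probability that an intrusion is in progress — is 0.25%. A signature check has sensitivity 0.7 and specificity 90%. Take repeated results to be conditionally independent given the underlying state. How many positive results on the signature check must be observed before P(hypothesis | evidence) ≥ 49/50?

6

Prior odds: 0.0025 ÷ 0.9975 = 1/399.
False-positive rate = 1 − 0.9 = 0.1; likelihood ratio of a positive = 0.7/0.1 = 7.
Target posterior odds = 0.98/0.02 = 49.
Need (1/399) × 7ⁿ ≥ 49, i.e. 7ⁿ ≥ 19551.
7⁵ = 16807 falls short of 19551 but 7⁶ = 117649 reaches it, so n = 6.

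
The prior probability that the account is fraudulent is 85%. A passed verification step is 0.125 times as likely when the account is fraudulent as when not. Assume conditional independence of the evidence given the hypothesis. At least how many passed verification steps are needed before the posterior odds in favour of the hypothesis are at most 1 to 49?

3

Prior odds = 0.85/0.15 = 17/3.
Likelihood ratio per passed verification step = 0.125.
Target odds = 1/49.
Need (17/3) × 0.125ⁿ ≤ 1/49, i.e. 0.125ⁿ ≤ 3/833.
0.125² = 0.015625 is still above 3/833 but 0.125³ = 0.001953125 is at or below it, so n = 3.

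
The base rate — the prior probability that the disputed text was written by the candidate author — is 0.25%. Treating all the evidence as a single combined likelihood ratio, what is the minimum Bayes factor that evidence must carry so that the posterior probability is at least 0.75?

1197

Prior odds = 0.0025/0.9975 = 1/399.
Target odds = 0.75/0.25 = 3.
Required Bayes factor = 3 ÷ (1/399) = 1197.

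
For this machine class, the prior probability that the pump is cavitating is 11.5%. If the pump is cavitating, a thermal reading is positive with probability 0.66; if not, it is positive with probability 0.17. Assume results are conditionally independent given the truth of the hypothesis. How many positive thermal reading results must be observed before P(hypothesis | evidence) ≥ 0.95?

Prior odds = 0.115/0.885 = 23/177.
Likelihood ratio of a positive = 0.66/0.17 = 66/17.
Target odds: 0.95 ÷ 0.05 = 19.
Require (66/17)ⁿ ≥ 19 ÷ (23/177) = 3363/23.
(66/17)³ = 287496/4913 falls short of 3363/23 but (66/17)⁴ = 18974736/83521 reaches it, so n = 4.

4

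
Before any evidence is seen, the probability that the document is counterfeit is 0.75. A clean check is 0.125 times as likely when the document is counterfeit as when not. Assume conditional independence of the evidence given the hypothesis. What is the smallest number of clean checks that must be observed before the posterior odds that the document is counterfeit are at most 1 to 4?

Prior odds: 0.75 ÷ 0.25 = 3.
Likelihood ratio per clean check = 0.125.
Target odds = 0.25.
Need 3 × 0.125ⁿ ≤ 0.25, i.e. 0.125ⁿ ≤ 1/12.
0.125¹ = 0.125 is still above 1/12 but 0.125² = 0.015625 is at or below it, so n = 2.

2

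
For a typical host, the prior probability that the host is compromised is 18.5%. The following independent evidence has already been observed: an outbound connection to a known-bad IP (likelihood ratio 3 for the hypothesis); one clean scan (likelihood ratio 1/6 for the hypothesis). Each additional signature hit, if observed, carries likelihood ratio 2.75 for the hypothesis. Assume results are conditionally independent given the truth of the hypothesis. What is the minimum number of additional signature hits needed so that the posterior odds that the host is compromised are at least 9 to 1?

5

Prior odds = 0.185/0.815 = 37/163.
Combined Bayes factor of the evidence already in hand = 3 × (1/6) = 0.5.
Odds after that evidence = (37/163) × 0.5 = 37/326.
Target odds = 9.
Need 2.75ⁿ ≥ 9 ÷ (37/326) = 2934/37.
2.75⁴ = 57.19140625 falls short of 2934/37 but 2.75⁵ = 161051/1024 reaches it, so n = 5.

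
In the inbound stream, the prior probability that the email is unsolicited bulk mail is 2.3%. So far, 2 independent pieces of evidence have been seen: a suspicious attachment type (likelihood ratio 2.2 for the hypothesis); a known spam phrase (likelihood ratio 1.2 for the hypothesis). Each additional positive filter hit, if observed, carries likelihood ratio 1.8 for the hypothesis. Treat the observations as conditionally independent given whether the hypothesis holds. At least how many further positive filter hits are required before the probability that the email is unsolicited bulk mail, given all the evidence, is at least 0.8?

Prior odds = 0.023/0.977 = 23/977.
Combined Bayes factor of the evidence already in hand = 2.2 × 1.2 = 2.64.
Odds after that evidence = (23/977) × 2.64 = 1518/24425.
Target odds = 0.8/0.2 = 4.
Need 1.8ⁿ ≥ 4 ÷ (1518/24425) = 48850/759.
1.8⁷ = 4782969/78125 falls short of 48850/759 but 1.8⁸ = 43046721/390625 reaches it, so n = 8.

8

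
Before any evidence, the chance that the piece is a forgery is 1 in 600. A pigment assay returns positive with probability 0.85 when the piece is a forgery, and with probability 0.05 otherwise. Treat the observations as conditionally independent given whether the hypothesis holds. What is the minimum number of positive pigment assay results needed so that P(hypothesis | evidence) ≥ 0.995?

5

Prior odds = (1/600)/(599/600) = 1/599.
Likelihood ratio of a positive result = 0.85/0.05 = 17.
Target posterior odds = 0.995/0.005 = 199.
Need (1/599) × 17ⁿ ≥ 199, i.e. 17ⁿ ≥ 119201.
17⁴ = 83521 falls short of 119201 but 17⁵ = 1419857 reaches it, so n = 5.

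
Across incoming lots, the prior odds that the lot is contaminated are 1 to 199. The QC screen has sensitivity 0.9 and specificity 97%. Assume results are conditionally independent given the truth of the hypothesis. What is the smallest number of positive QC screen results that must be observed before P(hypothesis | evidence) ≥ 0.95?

Prior odds = 1/199.
False-positive rate = 1 − 0.97 = 0.03; likelihood ratio of a positive = 0.9/0.03 = 30.
Target odds: 0.95 ÷ 0.05 = 19.
Need (1/199) × 30ⁿ ≥ 19, i.e. 30ⁿ ≥ 3781.
30² = 900 falls short of 3781 but 30³ = 27000 reaches it, so n = 3.

3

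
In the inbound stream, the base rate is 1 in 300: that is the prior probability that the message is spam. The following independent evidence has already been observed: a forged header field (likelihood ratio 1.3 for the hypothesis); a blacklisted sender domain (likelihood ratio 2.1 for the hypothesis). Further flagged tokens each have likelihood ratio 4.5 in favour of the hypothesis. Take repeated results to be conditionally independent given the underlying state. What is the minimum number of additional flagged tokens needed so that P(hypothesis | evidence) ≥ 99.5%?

7

Prior odds = (1/300)/(299/300) = 1/299.
Combined Bayes factor of the evidence already in hand = 1.3 × 2.1 = 2.73.
Odds after that evidence = (1/299) × 2.73 = 21/2300.
Target odds = 0.995/0.005 = 199.
Need 4.5ⁿ ≥ 199 ÷ (21/2300) = 457700/21.
4.5⁶ = 8303.765625 falls short of 457700/21 but 4.5⁷ = 4782969/128 reaches it, so n = 7.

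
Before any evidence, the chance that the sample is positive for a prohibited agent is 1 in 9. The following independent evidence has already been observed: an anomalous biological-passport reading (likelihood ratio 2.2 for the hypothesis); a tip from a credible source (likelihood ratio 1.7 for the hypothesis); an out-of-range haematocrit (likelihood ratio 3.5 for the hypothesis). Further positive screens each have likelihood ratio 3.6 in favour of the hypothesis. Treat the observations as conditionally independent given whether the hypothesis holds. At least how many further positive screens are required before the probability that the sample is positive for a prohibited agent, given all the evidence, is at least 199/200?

4

Prior odds = (1/9)/(8/9) = 0.125.
Combined Bayes factor of the evidence already in hand = 2.2 × 1.7 × 3.5 = 13.09.
Odds after that evidence = 0.125 × 13.09 = 1.63625.
Target odds = 0.995/0.005 = 199.
Need 3.6ⁿ ≥ 199 ÷ 1.63625 = 159200/1309.
3.6³ = 46.656 falls short of 159200/1309 but 3.6⁴ = 167.9616 reaches it, so n = 4.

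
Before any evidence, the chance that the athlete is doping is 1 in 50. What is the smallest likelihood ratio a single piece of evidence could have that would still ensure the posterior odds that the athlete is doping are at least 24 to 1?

1176

Prior odds = 0.02/0.98 = 1/49.
Target odds = 24.
Required Bayes factor = 24 ÷ (1/49) = 1176.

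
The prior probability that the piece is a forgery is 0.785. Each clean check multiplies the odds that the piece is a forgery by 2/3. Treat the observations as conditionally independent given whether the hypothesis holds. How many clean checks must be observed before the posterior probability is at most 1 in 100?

15

Prior odds: 0.785 ÷ 0.215 = 157/43.
Likelihood ratio per clean check = 2/3.
Target odds: 0.01 ÷ 0.99 = 1/99.
Need (157/43) × (2/3)ⁿ ≤ 1/99, i.e. (2/3)ⁿ ≤ 43/15543.
(2/3)¹⁴ = 16384/4782969 is still above 43/15543 but (2/3)¹⁵ = 32768/14348907 is at or below it, so n = 15.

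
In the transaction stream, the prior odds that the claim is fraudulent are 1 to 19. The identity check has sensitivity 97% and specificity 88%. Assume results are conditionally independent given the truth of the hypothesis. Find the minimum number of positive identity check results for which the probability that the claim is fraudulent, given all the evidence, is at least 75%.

2

Prior odds = 1/19.
False-positive rate = 1 − 0.88 = 0.12; likelihood ratio of a positive = 0.97/0.12 = 97/12.
Target posterior odds = 0.75/0.25 = 3.
Need (1/19) × (97/12)ⁿ ≥ 3, i.e. (97/12)ⁿ ≥ 57.
(97/12)¹ = 97/12 falls short of 57 but (97/12)² = 9409/144 reaches it, so n = 2.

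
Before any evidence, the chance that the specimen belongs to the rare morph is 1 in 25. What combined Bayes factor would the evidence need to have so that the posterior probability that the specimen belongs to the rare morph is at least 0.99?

Prior odds = 0.04/0.96 = 1/24.
Target odds = 0.99/0.01 = 99.
Required Bayes factor = 99 ÷ (1/24) = 2376.

2376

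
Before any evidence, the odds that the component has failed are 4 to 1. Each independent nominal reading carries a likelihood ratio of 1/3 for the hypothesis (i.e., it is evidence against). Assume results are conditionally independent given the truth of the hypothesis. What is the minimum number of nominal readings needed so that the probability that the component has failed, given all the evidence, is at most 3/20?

3

Prior odds = 4.
Likelihood ratio per nominal reading = 1/3.
Target posterior odds = 0.15/0.85 = 3/17.
Require (1/3)ⁿ ≤ 3/17 ÷ 4 = 3/68.
(1/3)² = 1/9 is still above 3/68 but (1/3)³ = 1/27 is at or below it, so n = 3.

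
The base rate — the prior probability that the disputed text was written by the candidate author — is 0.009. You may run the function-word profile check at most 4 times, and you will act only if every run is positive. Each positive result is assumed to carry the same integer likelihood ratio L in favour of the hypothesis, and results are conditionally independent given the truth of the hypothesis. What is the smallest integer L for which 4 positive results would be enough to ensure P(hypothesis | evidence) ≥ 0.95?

Prior odds = 0.009/0.991 = 9/991.
Target odds = 0.95/0.05 = 19.
Need L⁴ ≥ 19 ÷ (9/991) = 18829/9.
6⁴ = 1296 < 18829/9 ≤ 2401 = 7⁴, so L = 7.

7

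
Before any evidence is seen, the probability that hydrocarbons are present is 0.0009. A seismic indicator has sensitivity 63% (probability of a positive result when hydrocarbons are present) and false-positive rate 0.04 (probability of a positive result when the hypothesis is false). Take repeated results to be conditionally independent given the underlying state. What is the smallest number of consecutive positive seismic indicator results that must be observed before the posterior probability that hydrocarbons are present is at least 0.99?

5

Prior odds = 0.0009/0.9991 = 9/9991.
Likelihood ratio of a positive result = 0.63/0.04 = 15.75.
Target posterior odds = 0.99/0.01 = 99.
Require 15.75ⁿ ≥ 99 ÷ (9/9991) = 109901.
15.75⁴ = 15752961/256 falls short of 109901 but 15.75⁵ = 992436543/1024 reaches it, so n = 5.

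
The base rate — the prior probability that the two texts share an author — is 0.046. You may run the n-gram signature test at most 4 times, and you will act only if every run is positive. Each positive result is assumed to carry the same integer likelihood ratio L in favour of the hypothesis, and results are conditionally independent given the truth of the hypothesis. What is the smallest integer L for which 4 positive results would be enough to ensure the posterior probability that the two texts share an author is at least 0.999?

Prior odds = 0.046/0.954 = 23/477.
Target odds = 0.999/0.001 = 999.
Need L⁴ ≥ 999 ÷ (23/477) = 476523/23.
11⁴ = 14641 < 476523/23 ≤ 20736 = 12⁴, so L = 12.

12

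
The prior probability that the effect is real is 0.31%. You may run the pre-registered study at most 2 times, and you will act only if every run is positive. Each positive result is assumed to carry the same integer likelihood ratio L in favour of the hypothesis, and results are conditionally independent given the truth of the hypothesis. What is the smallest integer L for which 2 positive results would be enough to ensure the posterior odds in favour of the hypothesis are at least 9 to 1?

54

Prior odds = 0.0031/0.9969 = 31/9969.
Target odds = 9.
Need L² ≥ 9 ÷ (31/9969) = 89721/31.
53² = 2809 < 89721/31 ≤ 2916 = 54², so L = 54.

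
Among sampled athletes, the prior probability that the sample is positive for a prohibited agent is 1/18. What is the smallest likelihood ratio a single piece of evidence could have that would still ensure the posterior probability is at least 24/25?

Prior odds = (1/18)/(17/18) = 1/17.
Target odds = 0.96/0.04 = 24.
Required Bayes factor = 24 ÷ (1/17) = 408.

408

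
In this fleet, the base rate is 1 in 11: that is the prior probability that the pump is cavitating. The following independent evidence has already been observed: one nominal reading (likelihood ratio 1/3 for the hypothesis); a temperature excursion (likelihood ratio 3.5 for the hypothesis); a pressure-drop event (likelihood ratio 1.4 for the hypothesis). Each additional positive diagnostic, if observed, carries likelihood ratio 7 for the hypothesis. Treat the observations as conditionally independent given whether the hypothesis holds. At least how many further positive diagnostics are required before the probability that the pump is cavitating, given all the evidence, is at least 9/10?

Prior odds = (1/11)/(10/11) = 0.1.
Combined Bayes factor of the evidence already in hand = (1/3) × 3.5 × 1.4 = 49/30.
Odds after that evidence = 0.1 × 49/30 = 49/300.
Target odds = 0.9/0.1 = 9.
Need 7ⁿ ≥ 9 ÷ (49/300) = 2700/49.
7² = 49 falls short of 2700/49 but 7³ = 343 reaches it, so n = 3.

3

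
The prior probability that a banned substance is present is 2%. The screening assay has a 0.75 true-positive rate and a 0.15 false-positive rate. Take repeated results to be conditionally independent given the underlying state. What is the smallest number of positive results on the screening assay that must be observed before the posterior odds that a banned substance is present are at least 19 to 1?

5

Prior odds: 0.02 ÷ 0.98 = 1/49.
Likelihood ratio of a positive result = 0.75/0.15 = 5.
Target odds = 19.
Need (1/49) × 5ⁿ ≥ 19, i.e. 5ⁿ ≥ 931.
5⁴ = 625 falls short of 931 but 5⁵ = 3125 reaches it, so n = 5.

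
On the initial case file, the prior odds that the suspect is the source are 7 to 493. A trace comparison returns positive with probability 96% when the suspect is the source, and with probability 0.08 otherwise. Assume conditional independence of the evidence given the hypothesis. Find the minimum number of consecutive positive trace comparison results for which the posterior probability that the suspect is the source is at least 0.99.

Prior odds = 7/493.
Likelihood ratio of a positive result = 0.96/0.08 = 12.
Target odds: 0.99 ÷ 0.01 = 99.
Need (7/493) × 12ⁿ ≥ 99, i.e. 12ⁿ ≥ 48807/7.
12³ = 1728 falls short of 48807/7 but 12⁴ = 20736 reaches it, so n = 4.

4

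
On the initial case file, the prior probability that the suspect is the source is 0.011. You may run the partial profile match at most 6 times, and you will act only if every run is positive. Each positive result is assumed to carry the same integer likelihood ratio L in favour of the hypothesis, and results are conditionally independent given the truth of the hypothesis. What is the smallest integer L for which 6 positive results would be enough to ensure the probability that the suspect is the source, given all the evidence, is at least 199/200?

6

Prior odds = 0.011/0.989 = 11/989.
Target odds = 0.995/0.005 = 199.
Need L⁶ ≥ 199 ÷ (11/989) = 196811/11.
5⁶ = 15625 < 196811/11 ≤ 46656 = 6⁶, so L = 6.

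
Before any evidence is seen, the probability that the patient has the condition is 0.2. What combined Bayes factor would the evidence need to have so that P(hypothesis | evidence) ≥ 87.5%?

28

Prior odds = 0.2/0.8 = 0.25.
Target odds = 0.875/0.125 = 7.
Required Bayes factor = 7 ÷ 0.25 = 28.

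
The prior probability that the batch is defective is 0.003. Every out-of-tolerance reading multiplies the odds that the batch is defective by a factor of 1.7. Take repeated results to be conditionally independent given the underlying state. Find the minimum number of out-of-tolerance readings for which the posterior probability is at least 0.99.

20

Prior odds: 0.003 ÷ 0.997 = 3/997.
Likelihood ratio per out-of-tolerance reading = 1.7.
Target odds: 0.99 ÷ 0.01 = 99.
Require 1.7ⁿ ≥ 99 ÷ (3/997) = 32901.
1.7¹⁹ ≈23907.2 falls short of 32901 but 1.7²⁰ ≈40642.3 reaches it, so n = 20.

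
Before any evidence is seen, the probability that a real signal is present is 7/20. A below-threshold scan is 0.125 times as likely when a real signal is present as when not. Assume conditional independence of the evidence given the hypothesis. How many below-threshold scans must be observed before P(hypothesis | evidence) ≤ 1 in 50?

Prior odds: 0.35 ÷ 0.65 = 7/13.
Likelihood ratio per below-threshold scan = 0.125.
Target odds: 0.02 ÷ 0.98 = 1/49.
Require 0.125ⁿ ≤ 1/49 ÷ (7/13) = 13/343.
0.125¹ = 0.125 is still above 13/343 but 0.125² = 0.015625 is at or below it, so n = 2.

2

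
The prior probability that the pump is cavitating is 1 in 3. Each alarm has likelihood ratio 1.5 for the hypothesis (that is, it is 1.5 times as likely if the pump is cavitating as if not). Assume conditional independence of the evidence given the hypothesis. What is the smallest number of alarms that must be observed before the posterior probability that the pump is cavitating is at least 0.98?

Prior odds = (1/3)/(2/3) = 0.5.
Likelihood ratio per alarm = 1.5.
Target posterior odds = 0.98/0.02 = 49.
Require 1.5ⁿ ≥ 49 ÷ 0.5 = 98.
1.5¹¹ = 177147/2048 falls short of 98 but 1.5¹² = 531441/4096 reaches it, so n = 12.

12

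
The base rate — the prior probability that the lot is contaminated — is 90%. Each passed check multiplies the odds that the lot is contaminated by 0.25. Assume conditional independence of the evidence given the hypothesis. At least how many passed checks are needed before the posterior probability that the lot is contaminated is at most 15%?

Prior odds = 0.9/0.1 = 9.
Likelihood ratio per passed check = 0.25.
Target posterior odds = 0.15/0.85 = 3/17.
Require 0.25ⁿ ≤ 3/17 ÷ 9 = 1/51.
0.25² = 0.0625 is still above 1/51 but 0.25³ = 0.015625 is at or below it, so n = 3.

3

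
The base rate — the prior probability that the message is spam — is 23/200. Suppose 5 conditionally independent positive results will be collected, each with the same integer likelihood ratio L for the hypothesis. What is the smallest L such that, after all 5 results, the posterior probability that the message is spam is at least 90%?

3

Prior odds = 0.115/0.885 = 23/177.
Target odds = 0.9/0.1 = 9.
Need L⁵ ≥ 9 ÷ (23/177) = 1593/23.
2⁵ = 32 < 1593/23 ≤ 243 = 3⁵, so L = 3.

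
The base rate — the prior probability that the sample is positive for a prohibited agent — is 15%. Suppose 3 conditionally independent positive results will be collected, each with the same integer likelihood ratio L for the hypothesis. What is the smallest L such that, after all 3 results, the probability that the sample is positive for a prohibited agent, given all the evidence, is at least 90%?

4

Prior odds = 0.15/0.85 = 3/17.
Target odds = 0.9/0.1 = 9.
Need L³ ≥ 9 ÷ (3/17) = 51.
3³ = 27 < 51 ≤ 64 = 4³, so L = 4.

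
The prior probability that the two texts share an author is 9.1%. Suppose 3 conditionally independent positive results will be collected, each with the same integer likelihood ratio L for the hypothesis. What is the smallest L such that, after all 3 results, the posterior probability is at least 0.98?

8

Prior odds = 0.091/0.909 = 91/909.
Target odds = 0.98/0.02 = 49.
Need L³ ≥ 49 ÷ (91/909) = 6363/13.
7³ = 343 < 6363/13 ≤ 512 = 8³, so L = 8.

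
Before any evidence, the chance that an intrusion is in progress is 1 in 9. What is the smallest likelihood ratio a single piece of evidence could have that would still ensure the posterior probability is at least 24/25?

192

Prior odds = (1/9)/(8/9) = 0.125.
Target odds = 0.96/0.04 = 24.
Required Bayes factor = 24 ÷ 0.125 = 192.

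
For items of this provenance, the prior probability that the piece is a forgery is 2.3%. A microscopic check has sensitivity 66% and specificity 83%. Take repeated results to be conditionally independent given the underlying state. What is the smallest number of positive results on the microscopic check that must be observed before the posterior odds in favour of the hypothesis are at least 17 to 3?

5

Prior odds: 0.023 ÷ 0.977 = 23/977.
False-positive rate = 1 − 0.83 = 0.17; likelihood ratio of a positive = 0.66/0.17 = 66/17.
Target odds = 17/3.
Need (23/977) × (66/17)ⁿ ≥ 17/3, i.e. (66/17)ⁿ ≥ 16609/69.
(66/17)⁴ = 18974736/83521 falls short of 16609/69 but (66/17)⁵ ≈882.013 reaches it, so n = 5.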